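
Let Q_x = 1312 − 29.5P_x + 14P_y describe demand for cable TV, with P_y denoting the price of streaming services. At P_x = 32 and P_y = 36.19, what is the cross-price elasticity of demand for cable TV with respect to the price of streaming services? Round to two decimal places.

0.58

At P_x = 32 and P_y = 36.19: Q_x = 874.66.
∂Q_x/∂P_y = 14.
ε = (∂Q_x/∂P_y)(P_y/Q_x) = 14 × (36.19/874.66) ≈ 0.58.
Since ε > 0, cable TV and streaming services are substitutes.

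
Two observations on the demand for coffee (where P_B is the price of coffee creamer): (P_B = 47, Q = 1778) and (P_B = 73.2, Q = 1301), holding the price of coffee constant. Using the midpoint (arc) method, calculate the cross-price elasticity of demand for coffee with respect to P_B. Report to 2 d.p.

ΔQ_A = 1301 − 1778 = -477; ΔP_B = 73.2 − 47 = 26.2.
Midpoints: Q̄_A = 1539.5, P̄_B = 60.10.
ε = (ΔQ_A/Q̄_A)/(ΔP_B/P̄_B) = (-477/1539.5)/(26.2/60.10) ≈ -0.71.
ε < 0: coffee and coffee creamer are complements.

-0.71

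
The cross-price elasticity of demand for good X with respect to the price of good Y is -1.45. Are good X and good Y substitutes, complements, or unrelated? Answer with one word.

ε = -1.45 < 0, so a higher price of good Y lowers demand for good X: complements.

complements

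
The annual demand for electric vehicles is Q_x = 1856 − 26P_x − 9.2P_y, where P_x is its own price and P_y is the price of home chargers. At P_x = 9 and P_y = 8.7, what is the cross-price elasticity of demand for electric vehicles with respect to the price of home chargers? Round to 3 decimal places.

At P_x = 9 and P_y = 8.7: Q_x = 1541.96.
∂Q_x/∂P_y = -9.2.
ε = (∂Q_x/∂P_y)(P_y/Q_x) = -9.2 × (8.7/1541.96) ≈ -0.052.
Since ε < 0, electric vehicles and home chargers are complements.

-0.052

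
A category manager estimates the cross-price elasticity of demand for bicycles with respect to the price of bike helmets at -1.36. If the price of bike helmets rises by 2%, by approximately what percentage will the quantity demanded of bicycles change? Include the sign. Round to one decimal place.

-2.7%

%ΔQ ≈ ε × %ΔP of bike helmets = -1.36 × (2%) = -2.7%.
Demand for bicycles falls by about 2.7%.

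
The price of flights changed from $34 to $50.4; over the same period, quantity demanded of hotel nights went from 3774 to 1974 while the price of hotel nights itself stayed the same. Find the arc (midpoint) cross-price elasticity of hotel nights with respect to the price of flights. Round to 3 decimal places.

-1.612

ΔQ_A = 1974 − 3774 = -1800; ΔP_B = 50.4 − 34 = 16.4.
Midpoints: Q̄_A = 2874.0, P̄_B = 42.20.
ε = (ΔQ_A/Q̄_A)/(ΔP_B/P̄_B) = (-1800/2874.0)/(16.4/42.20) ≈ -1.612.
ε < 0: hotel nights and flights are complements.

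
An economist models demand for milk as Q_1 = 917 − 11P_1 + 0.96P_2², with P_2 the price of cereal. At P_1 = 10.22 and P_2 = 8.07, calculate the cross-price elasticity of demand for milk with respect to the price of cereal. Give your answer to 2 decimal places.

0.14

At P_1 = 10.22 and P_2 = 8.07: Q_1 = 867.100.
∂Q_1/∂P_2 = 1.92P_2 = 1.92(8.07) = 15.4944.
ε = (∂Q_1/∂P_2)(P_2/Q_1) = 15.4944 × (8.07/867.100) ≈ 0.14.
ε > 0: substitutes.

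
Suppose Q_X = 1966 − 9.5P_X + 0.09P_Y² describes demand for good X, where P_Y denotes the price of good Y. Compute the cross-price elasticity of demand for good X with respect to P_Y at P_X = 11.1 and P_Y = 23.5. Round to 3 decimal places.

At P_X = 11.1 and P_Y = 23.5: Q_X = 1910.253.
∂Q_X/∂P_Y = 0.18P_Y = 0.18(23.5) = 4.2300.
ε = (∂Q_X/∂P_Y)(P_Y/Q_X) = 4.2300 × (23.5/1910.253) ≈ 0.052.

0.052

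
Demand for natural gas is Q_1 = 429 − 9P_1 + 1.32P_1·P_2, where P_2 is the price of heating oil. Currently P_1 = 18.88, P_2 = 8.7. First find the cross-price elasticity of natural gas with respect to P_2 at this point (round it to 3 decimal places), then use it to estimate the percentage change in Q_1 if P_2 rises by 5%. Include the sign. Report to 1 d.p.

2.3%

At P_1 = 18.88, P_2 = 8.7: Q_1 = 475.898.
∂Q_1/∂P_2 = 1.32P_1 = 24.9216.
ε = (∂Q_1/∂P_2)(P_2/Q_1) = 24.9216 × 8.7/475.898 ≈ 0.456.
%ΔQ_1 ≈ ε × %ΔP_2 = 0.456 × (5%) = 2.3%.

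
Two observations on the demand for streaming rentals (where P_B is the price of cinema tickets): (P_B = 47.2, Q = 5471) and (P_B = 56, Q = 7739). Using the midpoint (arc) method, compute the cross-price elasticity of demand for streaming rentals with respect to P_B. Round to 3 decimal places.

2.013

ΔQ_A = 7739 − 5471 = 2268; ΔP_B = 56 − 47.2 = 8.8.
Midpoints: Q̄_A = 6605.0, P̄_B = 51.60.
ε = (ΔQ_A/Q̄_A)/(ΔP_B/P̄_B) = (2268/6605.0)/(8.8/51.60) ≈ 2.013.
ε > 0: streaming rentals and cinema tickets are substitutes.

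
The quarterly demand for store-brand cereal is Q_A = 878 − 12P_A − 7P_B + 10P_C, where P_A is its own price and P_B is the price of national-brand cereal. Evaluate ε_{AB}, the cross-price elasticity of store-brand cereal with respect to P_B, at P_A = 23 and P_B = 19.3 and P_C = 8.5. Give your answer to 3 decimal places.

At P_A = 23 and P_B = 19.3 and P_C = 8.5: Q_A = 551.9.
∂Q_A/∂P_B = -7.
ε = (∂Q_A/∂P_B)(P_B/Q_A) = -7 × (19.3/551.9) ≈ -0.245.
Since ε < 0, store-brand cereal and national-brand cereal are complements.

-0.245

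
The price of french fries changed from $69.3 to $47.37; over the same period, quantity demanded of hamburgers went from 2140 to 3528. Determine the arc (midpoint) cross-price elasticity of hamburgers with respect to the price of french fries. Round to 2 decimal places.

ΔQ_A = 3528 − 2140 = 1388; ΔP_B = 47.37 − 69.3 = -21.93.
Midpoints: Q̄_A = 2834.0, P̄_B = 58.33.
ε = (ΔQ_A/Q̄_A)/(ΔP_B/P̄_B) = (1388/2834.0)/(-21.93/58.33) ≈ -1.30.

-1.30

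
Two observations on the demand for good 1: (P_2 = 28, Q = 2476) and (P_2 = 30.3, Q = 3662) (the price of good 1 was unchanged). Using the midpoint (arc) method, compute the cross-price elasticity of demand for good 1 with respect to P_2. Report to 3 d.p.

ΔQ_1 = 3662 − 2476 = 1186; ΔP_2 = 30.3 − 28 = 2.3.
Midpoints: Q̄_1 = 3069.0, P̄_2 = 29.15.
ε = (ΔQ_1/Q̄_1)/(ΔP_2/P̄_2) = (1186/3069.0)/(2.3/29.15) ≈ 4.898.

4.898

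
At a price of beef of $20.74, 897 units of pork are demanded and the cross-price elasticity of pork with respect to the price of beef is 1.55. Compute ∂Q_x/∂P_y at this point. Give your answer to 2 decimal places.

ε = (∂Q_x/∂P_y)·(P_y/Q_x) ⇒ ∂Q_x/∂P_y = ε·Q_x/P_y = 1.55 × 897/20.74 ≈ 67.04.

67.04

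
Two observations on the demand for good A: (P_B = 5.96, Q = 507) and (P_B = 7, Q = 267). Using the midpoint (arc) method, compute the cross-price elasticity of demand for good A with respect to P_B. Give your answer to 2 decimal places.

-3.86

ΔQ_A = 267 − 507 = -240; ΔP_B = 7 − 5.96 = 1.04.
Midpoints: Q̄_A = 387.0, P̄_B = 6.48.
ε = (ΔQ_A/Q̄_A)/(ΔP_B/P̄_B) = (-240/387.0)/(1.04/6.48) ≈ -3.86.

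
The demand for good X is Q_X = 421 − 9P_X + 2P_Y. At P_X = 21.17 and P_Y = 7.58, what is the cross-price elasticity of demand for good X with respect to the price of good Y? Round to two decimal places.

At P_X = 21.17 and P_Y = 7.58: Q_X = 245.63.
∂Q_X/∂P_Y = 2.
ε = (∂Q_X/∂P_Y)(P_Y/Q_X) = 2 × (7.58/245.63) ≈ 0.06.
Since ε > 0, good X and good Y are substitutes.

0.06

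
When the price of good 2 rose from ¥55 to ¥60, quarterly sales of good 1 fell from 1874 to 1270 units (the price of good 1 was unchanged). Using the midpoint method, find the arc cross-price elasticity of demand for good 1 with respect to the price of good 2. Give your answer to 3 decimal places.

ΔQ_1 = 1270 − 1874 = -604; ΔP_2 = 60 − 55 = 5.
Midpoints: Q̄_1 = 1572.0, P̄_2 = 57.50.
ε = (ΔQ_1/Q̄_1)/(ΔP_2/P̄_2) = (-604/1572.0)/(5/57.50) ≈ -4.419.

-4.419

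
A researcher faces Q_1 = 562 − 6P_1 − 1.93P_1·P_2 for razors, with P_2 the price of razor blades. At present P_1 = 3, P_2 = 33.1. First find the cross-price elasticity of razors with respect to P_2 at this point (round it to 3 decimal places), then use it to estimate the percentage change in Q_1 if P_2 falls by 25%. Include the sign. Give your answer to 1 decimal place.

13.6%

At P_1 = 3, P_2 = 33.1: Q_1 = 352.351.
∂Q_1/∂P_2 = -1.93P_1 = -5.7900.
ε = (∂Q_1/∂P_2)(P_2/Q_1) = -5.7900 × 33.1/352.351 ≈ -0.544.
%ΔQ_1 ≈ ε × %ΔP_2 = -0.544 × (-25%) = 13.6%.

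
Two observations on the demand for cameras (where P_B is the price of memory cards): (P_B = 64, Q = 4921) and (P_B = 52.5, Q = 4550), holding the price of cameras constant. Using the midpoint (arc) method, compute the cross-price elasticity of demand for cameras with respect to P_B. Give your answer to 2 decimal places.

ΔQ_A = 4550 − 4921 = -371; ΔP_B = 52.5 − 64 = -11.5.
Midpoints: Q̄_A = 4735.5, P̄_B = 58.25.
ε = (ΔQ_A/Q̄_A)/(ΔP_B/P̄_B) = (-371/4735.5)/(-11.5/58.25) ≈ 0.40.

0.40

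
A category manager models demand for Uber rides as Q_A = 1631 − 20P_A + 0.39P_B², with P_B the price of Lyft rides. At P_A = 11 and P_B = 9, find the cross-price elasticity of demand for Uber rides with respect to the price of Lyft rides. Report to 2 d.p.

At P_A = 11 and P_B = 9: Q_A = 1442.59.
∂Q_A/∂P_B = 0.78P_B = 0.78(9) = 7.0200.
ε = (∂Q_A/∂P_B)(P_B/Q_A) = 7.0200 × (9/1442.59) ≈ 0.04.
ε > 0: substitutes.

0.04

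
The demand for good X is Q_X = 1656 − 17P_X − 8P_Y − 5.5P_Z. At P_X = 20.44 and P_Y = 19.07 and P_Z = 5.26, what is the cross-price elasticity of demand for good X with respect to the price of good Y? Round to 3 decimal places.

At P_X = 20.44 and P_Y = 19.07 and P_Z = 5.26: Q_X = 1127.03.
∂Q_X/∂P_Y = -8.
ε = (∂Q_X/∂P_Y)(P_Y/Q_X) = -8 × (19.07/1127.03) ≈ -0.135.
Since ε < 0, good X and good Y are complements.

-0.135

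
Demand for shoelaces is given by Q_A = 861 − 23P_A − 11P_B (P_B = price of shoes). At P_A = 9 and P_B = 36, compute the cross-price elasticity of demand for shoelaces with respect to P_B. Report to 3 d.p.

-1.535

At P_A = 9 and P_B = 36: Q_A = 258.
∂Q_A/∂P_B = -11.
ε = (∂Q_A/∂P_B)(P_B/Q_A) = -11 × (36/258) ≈ -1.535.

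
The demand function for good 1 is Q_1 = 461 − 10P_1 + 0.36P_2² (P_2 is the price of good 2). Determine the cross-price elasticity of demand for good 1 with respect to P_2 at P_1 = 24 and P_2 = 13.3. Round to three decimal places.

At P_1 = 24 and P_2 = 13.3: Q_1 = 284.680.
∂Q_1/∂P_2 = 0.72P_2 = 0.72(13.3) = 9.5760.
ε = (∂Q_1/∂P_2)(P_2/Q_1) = 9.5760 × (13.3/284.680) ≈ 0.447.

0.447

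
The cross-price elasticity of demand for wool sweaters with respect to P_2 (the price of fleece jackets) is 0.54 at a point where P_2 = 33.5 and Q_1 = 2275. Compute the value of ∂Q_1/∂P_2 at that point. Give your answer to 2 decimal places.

36.67

ε = (∂Q_1/∂P_2)·(P_2/Q_1) ⇒ ∂Q_1/∂P_2 = ε·Q_1/P_2 = 0.54 × 2275/33.5 ≈ 36.67.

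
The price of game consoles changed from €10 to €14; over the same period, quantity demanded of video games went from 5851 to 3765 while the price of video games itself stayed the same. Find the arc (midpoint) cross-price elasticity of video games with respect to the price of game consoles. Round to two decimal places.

ΔQ_A = 3765 − 5851 = -2086; ΔP_B = 14 − 10 = 4.
Midpoints: Q̄_A = 4808.0, P̄_B = 12.00.
ε = (ΔQ_A/Q̄_A)/(ΔP_B/P̄_B) = (-2086/4808.0)/(4/12.00) ≈ -1.30.
ε < 0: video games and game consoles are complements.

-1.30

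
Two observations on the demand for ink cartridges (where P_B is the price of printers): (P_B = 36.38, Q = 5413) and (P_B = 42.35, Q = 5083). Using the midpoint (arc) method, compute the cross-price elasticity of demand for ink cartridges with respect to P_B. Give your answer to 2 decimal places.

ΔQ_A = 5083 − 5413 = -330; ΔP_B = 42.35 − 36.38 = 5.97.
Midpoints: Q̄_A = 5248.0, P̄_B = 39.37.
ε = (ΔQ_A/Q̄_A)/(ΔP_B/P̄_B) = (-330/5248.0)/(5.97/39.37) ≈ -0.41.
ε < 0: ink cartridges and printers are complements.

-0.41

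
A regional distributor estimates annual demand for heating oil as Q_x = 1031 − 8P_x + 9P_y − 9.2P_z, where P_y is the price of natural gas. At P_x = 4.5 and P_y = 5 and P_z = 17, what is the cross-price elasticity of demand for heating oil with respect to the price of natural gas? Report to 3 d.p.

0.051

At P_x = 4.5 and P_y = 5 and P_z = 17: Q_x = 883.6.
∂Q_x/∂P_y = 9.
ε = (∂Q_x/∂P_y)(P_y/Q_x) = 9 × (5/883.6) ≈ 0.051.
Since ε > 0, heating oil and natural gas are substitutes.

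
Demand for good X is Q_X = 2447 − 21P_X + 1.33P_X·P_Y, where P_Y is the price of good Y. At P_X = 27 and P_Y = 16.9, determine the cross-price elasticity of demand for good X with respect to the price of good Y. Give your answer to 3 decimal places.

0.244

At P_X = 27 and P_Y = 16.9: Q_X = 2486.879.
∂Q_X/∂P_Y = 1.33P_X = 1.33(27) = 35.9100.
ε = (∂Q_X/∂P_Y)(P_Y/Q_X) = 35.9100 × (16.9/2486.879) ≈ 0.244.
ε > 0: substitutes.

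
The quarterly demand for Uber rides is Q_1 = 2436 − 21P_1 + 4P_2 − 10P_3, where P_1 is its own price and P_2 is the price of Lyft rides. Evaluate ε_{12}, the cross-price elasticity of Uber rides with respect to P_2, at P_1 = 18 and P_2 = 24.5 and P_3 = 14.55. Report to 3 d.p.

0.049

At P_1 = 18 and P_2 = 24.5 and P_3 = 14.55: Q_1 = 2010.5.
∂Q_1/∂P_2 = 4.
ε = (∂Q_1/∂P_2)(P_2/Q_1) = 4 × (24.5/2010.5) ≈ 0.049.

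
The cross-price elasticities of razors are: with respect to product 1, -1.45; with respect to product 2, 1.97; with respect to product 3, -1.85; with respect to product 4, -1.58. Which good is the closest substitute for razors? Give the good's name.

Substitutes have ε > 0. Among the positive values, 1.97 (product 2) is largest.

product 2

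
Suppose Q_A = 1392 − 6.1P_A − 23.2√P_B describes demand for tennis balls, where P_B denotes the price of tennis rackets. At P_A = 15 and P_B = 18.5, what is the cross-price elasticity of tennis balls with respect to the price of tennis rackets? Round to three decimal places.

At P_A = 15 and P_B = 18.5: Q_A = 1200.713.
∂Q_A/∂P_B = -23.2/(2√P_B) = -23.2/(2√18.5) = -2.6969.
ε = (∂Q_A/∂P_B)(P_B/Q_A) = -2.6969 × (18.5/1200.713) ≈ -0.042.

-0.042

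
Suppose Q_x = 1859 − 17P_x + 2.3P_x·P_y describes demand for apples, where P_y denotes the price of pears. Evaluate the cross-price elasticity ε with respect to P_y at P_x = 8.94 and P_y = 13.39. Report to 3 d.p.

At P_x = 8.94 and P_y = 13.39: Q_x = 1982.345.
∂Q_x/∂P_y = 2.3P_x = 2.3(8.94) = 20.5620.
ε = (∂Q_x/∂P_y)(P_y/Q_x) = 20.5620 × (13.39/1982.345) ≈ 0.139.

0.139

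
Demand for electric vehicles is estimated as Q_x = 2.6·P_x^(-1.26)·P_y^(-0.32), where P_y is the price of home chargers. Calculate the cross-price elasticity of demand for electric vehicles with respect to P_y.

-0.32

In a log-linear (constant-elasticity) demand function, the coefficient on the exponent of P_y is the cross-price elasticity.
ε = -0.32. Negative, so electric vehicles and home chargers are complements.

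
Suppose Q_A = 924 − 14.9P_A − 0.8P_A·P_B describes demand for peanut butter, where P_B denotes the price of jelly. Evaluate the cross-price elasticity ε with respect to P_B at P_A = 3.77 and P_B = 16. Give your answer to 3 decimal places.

At P_A = 3.77 and P_B = 16: Q_A = 819.571.
∂Q_A/∂P_B = -0.8P_A = -0.8(3.77) = -3.0160.
ε = (∂Q_A/∂P_B)(P_B/Q_A) = -3.0160 × (16/819.571) ≈ -0.059.

-0.059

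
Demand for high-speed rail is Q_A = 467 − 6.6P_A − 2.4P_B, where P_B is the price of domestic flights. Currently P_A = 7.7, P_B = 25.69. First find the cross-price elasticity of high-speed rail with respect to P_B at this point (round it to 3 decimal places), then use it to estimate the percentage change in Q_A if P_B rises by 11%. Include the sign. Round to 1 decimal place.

At P_A = 7.7, P_B = 25.69: Q_A = 354.524.
∂Q_A/∂P_B = -2.4.
ε = (∂Q_A/∂P_B)(P_B/Q_A) = -2.4000 × 25.69/354.524 ≈ -0.174.
%ΔQ_A ≈ ε × %ΔP_B = -0.174 × (11%) = -1.9%.

-1.9%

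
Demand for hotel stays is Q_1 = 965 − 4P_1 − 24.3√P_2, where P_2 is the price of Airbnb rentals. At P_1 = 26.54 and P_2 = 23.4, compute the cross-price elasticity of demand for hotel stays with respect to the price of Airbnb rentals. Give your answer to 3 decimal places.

-0.079

At P_1 = 26.54 and P_2 = 23.4: Q_1 = 741.292.
∂Q_1/∂P_2 = -24.3/(2√P_2) = -24.3/(2√23.4) = -2.5117.
ε = (∂Q_1/∂P_2)(P_2/Q_1) = -2.5117 × (23.4/741.292) ≈ -0.079.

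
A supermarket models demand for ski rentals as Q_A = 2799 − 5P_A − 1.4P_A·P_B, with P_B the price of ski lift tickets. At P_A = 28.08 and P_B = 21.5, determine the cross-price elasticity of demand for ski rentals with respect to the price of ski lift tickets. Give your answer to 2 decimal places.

At P_A = 28.08 and P_B = 21.5: Q_A = 1813.392.
∂Q_A/∂P_B = -1.4P_A = -1.4(28.08) = -39.3120.
ε = (∂Q_A/∂P_B)(P_B/Q_A) = -39.3120 × (21.5/1813.392) ≈ -0.47.

-0.47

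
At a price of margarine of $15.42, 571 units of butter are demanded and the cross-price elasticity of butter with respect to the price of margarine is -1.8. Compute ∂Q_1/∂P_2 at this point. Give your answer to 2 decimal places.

ε = (∂Q_1/∂P_2)·(P_2/Q_1) ⇒ ∂Q_1/∂P_2 = ε·Q_1/P_2 = -1.8 × 571/15.42 ≈ -66.65.

-66.65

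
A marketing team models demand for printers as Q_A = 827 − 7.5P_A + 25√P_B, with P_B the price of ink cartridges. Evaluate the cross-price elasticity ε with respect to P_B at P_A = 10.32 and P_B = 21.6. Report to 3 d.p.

0.067

At P_A = 10.32 and P_B = 21.6: Q_A = 865.790.
∂Q_A/∂P_B = 25/(2√P_B) = 25/(2√21.6) = 2.6896.
ε = (∂Q_A/∂P_B)(P_B/Q_A) = 2.6896 × (21.6/865.790) ≈ 0.067.
ε > 0: substitutes.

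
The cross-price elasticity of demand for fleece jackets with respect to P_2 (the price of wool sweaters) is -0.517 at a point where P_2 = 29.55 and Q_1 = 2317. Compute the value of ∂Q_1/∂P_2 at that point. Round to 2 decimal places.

-40.54

ε = (∂Q_1/∂P_2)·(P_2/Q_1) ⇒ ∂Q_1/∂P_2 = ε·Q_1/P_2 = -0.517 × 2317/29.55 ≈ -40.54.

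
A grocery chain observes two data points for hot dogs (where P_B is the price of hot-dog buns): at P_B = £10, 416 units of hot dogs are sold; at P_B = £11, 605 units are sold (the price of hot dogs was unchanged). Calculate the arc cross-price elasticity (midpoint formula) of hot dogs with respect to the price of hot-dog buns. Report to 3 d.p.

ΔQ_A = 605 − 416 = 189; ΔP_B = 11 − 10 = 1.
Midpoints: Q̄_A = 510.5, P̄_B = 10.50.
ε = (ΔQ_A/Q̄_A)/(ΔP_B/P̄_B) = (189/510.5)/(1/10.50) ≈ 3.887.
ε > 0: hot dogs and hot-dog buns are substitutes.

3.887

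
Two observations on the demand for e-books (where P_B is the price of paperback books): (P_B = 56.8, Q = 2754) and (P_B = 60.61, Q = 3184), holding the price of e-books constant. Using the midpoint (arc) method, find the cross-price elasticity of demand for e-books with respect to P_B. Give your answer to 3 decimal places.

2.232

ΔQ_A = 3184 − 2754 = 430; ΔP_B = 60.61 − 56.8 = 3.81.
Midpoints: Q̄_A = 2969.0, P̄_B = 58.70.
ε = (ΔQ_A/Q̄_A)/(ΔP_B/P̄_B) = (430/2969.0)/(3.81/58.70) ≈ 2.232.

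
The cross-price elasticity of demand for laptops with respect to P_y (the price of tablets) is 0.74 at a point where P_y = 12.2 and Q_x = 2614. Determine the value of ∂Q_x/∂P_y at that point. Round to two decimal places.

158.55

ε = (∂Q_x/∂P_y)·(P_y/Q_x) ⇒ ∂Q_x/∂P_y = ε·Q_x/P_y = 0.74 × 2614/12.2 ≈ 158.55.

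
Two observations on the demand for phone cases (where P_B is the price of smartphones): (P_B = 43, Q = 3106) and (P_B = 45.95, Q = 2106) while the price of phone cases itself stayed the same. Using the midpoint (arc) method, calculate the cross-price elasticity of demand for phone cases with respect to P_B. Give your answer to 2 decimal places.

-5.79

ΔQ_A = 2106 − 3106 = -1000; ΔP_B = 45.95 − 43 = 2.95.
Midpoints: Q̄_A = 2606.0, P̄_B = 44.48.
ε = (ΔQ_A/Q̄_A)/(ΔP_B/P̄_B) = (-1000/2606.0)/(2.95/44.48) ≈ -5.79.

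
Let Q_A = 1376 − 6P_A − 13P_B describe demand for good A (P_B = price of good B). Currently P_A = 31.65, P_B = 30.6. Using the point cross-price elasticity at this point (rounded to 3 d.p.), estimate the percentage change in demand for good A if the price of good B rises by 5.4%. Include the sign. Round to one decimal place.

At P_A = 31.65, P_B = 30.6: Q_A = 788.3.
∂Q_A/∂P_B = -13.
ε = (∂Q_A/∂P_B)(P_B/Q_A) = -13.0000 × 30.6/788.3 ≈ -0.505.
%ΔQ_A ≈ ε × %ΔP_B = -0.505 × (5.4%) = -2.7%.

-2.7%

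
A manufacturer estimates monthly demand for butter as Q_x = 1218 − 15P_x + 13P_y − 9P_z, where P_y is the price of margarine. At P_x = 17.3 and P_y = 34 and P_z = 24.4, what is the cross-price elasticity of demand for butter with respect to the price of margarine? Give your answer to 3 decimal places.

0.374

At P_x = 17.3 and P_y = 34 and P_z = 24.4: Q_x = 1180.9.
∂Q_x/∂P_y = 13.
ε = (∂Q_x/∂P_y)(P_y/Q_x) = 13 × (34/1180.9) ≈ 0.374.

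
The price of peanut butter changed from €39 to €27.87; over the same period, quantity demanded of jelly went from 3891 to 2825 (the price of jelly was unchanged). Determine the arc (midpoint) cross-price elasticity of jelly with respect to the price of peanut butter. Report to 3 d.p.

0.954

ΔQ_A = 2825 − 3891 = -1066; ΔP_B = 27.87 − 39 = -11.13.
Midpoints: Q̄_A = 3358.0, P̄_B = 33.44.
ε = (ΔQ_A/Q̄_A)/(ΔP_B/P̄_B) = (-1066/3358.0)/(-11.13/33.44) ≈ 0.954.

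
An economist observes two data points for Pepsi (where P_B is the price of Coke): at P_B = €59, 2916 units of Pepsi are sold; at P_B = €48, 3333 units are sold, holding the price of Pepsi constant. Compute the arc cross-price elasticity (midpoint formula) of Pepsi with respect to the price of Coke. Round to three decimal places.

ΔQ_A = 3333 − 2916 = 417; ΔP_B = 48 − 59 = -11.
Midpoints: Q̄_A = 3124.5, P̄_B = 53.50.
ε = (ΔQ_A/Q̄_A)/(ΔP_B/P̄_B) = (417/3124.5)/(-11/53.50) ≈ -0.649.

-0.649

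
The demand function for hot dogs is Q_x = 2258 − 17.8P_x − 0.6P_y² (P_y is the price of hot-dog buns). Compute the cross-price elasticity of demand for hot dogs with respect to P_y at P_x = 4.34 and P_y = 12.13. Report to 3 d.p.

At P_x = 4.34 and P_y = 12.13: Q_x = 2092.466.
∂Q_x/∂P_y = -1.2P_y = -1.2(12.13) = -14.5560.
ε = (∂Q_x/∂P_y)(P_y/Q_x) = -14.5560 × (12.13/2092.466) ≈ -0.084.

-0.084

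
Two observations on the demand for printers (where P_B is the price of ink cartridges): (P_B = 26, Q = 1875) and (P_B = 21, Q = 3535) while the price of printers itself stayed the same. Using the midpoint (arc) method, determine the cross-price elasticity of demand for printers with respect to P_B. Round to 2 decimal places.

ΔQ_A = 3535 − 1875 = 1660; ΔP_B = 21 − 26 = -5.
Midpoints: Q̄_A = 2705.0, P̄_B = 23.50.
ε = (ΔQ_A/Q̄_A)/(ΔP_B/P̄_B) = (1660/2705.0)/(-5/23.50) ≈ -2.88.
ε < 0: printers and ink cartridges are complements.

-2.88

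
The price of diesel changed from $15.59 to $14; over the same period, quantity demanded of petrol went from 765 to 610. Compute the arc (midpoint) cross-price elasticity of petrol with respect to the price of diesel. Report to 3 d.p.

2.098

ΔQ_A = 610 − 765 = -155; ΔP_B = 14 − 15.59 = -1.59.
Midpoints: Q̄_A = 687.5, P̄_B = 14.79.
ε = (ΔQ_A/Q̄_A)/(ΔP_B/P̄_B) = (-155/687.5)/(-1.59/14.79) ≈ 2.098.
ε > 0: petrol and diesel are substitutes.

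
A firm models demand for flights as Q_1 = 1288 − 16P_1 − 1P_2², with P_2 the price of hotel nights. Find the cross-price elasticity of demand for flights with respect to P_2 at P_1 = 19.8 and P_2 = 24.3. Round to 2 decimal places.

At P_1 = 19.8 and P_2 = 24.3: Q_1 = 380.71.
∂Q_1/∂P_2 = -2P_2 = -2(24.3) = -48.6000.
ε = (∂Q_1/∂P_2)(P_2/Q_1) = -48.6000 × (24.3/380.71) ≈ -3.10.

-3.10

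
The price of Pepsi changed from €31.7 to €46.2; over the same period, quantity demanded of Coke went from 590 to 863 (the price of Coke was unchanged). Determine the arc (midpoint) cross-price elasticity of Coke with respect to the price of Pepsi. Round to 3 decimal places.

ΔQ_A = 863 − 590 = 273; ΔP_B = 46.2 − 31.7 = 14.5.
Midpoints: Q̄_A = 726.5, P̄_B = 38.95.
ε = (ΔQ_A/Q̄_A)/(ΔP_B/P̄_B) = (273/726.5)/(14.5/38.95) ≈ 1.009.

1.009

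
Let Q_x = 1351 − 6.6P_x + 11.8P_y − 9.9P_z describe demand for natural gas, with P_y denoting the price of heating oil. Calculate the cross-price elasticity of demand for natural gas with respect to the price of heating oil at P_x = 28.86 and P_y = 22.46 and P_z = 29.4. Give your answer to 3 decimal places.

At P_x = 28.86 and P_y = 22.46 and P_z = 29.4: Q_x = 1134.492.
∂Q_x/∂P_y = 11.8.
ε = (∂Q_x/∂P_y)(P_y/Q_x) = 11.8 × (22.46/1134.492) ≈ 0.234.
Since ε > 0, natural gas and heating oil are substitutes.

0.234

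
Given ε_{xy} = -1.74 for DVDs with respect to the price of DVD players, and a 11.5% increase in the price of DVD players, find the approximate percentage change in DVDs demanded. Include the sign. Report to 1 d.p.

%ΔQ ≈ ε × %ΔP of DVD players = -1.74 × (11.5%) = -20.0%.

-20.0%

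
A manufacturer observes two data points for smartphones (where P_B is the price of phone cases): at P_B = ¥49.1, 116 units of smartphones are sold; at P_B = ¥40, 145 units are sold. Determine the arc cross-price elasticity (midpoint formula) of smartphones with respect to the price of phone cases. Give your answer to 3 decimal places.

-1.088

ΔQ_A = 145 − 116 = 29; ΔP_B = 40 − 49.1 = -9.1.
Midpoints: Q̄_A = 130.5, P̄_B = 44.55.
ε = (ΔQ_A/Q̄_A)/(ΔP_B/P̄_B) = (29/130.5)/(-9.1/44.55) ≈ -1.088.
ε < 0: smartphones and phone cases are complements.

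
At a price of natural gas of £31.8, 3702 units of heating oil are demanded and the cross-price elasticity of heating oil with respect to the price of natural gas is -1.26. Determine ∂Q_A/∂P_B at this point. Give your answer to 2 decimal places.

-146.68

ε = (∂Q_A/∂P_B)·(P_B/Q_A) ⇒ ∂Q_A/∂P_B = ε·Q_A/P_B = -1.26 × 3702/31.8 ≈ -146.68.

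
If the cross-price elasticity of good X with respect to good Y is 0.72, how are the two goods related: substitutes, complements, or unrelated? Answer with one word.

substitutes

ε = 0.72 > 0, so a higher price of good Y raises demand for good X: substitutes.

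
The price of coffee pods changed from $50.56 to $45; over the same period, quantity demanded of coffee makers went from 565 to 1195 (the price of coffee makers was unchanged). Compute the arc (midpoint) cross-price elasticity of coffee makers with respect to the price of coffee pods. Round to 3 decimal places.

ΔQ_A = 1195 − 565 = 630; ΔP_B = 45 − 50.56 = -5.56.
Midpoints: Q̄_A = 880.0, P̄_B = 47.78.
ε = (ΔQ_A/Q̄_A)/(ΔP_B/P̄_B) = (630/880.0)/(-5.56/47.78) ≈ -6.152.
ε < 0: coffee makers and coffee pods are complements.

-6.152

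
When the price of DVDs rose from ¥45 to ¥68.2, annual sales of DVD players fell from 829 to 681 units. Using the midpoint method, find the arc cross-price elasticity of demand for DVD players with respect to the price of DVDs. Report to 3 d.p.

ΔQ_A = 681 − 829 = -148; ΔP_B = 68.2 − 45 = 23.2.
Midpoints: Q̄_A = 755.0, P̄_B = 56.60.
ε = (ΔQ_A/Q̄_A)/(ΔP_B/P̄_B) = (-148/755.0)/(23.2/56.60) ≈ -0.478.

-0.478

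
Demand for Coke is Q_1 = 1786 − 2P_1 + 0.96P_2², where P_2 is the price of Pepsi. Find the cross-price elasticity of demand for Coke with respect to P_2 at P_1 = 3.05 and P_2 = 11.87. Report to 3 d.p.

0.141

At P_1 = 3.05 and P_2 = 11.87: Q_1 = 1915.161.
∂Q_1/∂P_2 = 1.92P_2 = 1.92(11.87) = 22.7904.
ε = (∂Q_1/∂P_2)(P_2/Q_1) = 22.7904 × (11.87/1915.161) ≈ 0.141.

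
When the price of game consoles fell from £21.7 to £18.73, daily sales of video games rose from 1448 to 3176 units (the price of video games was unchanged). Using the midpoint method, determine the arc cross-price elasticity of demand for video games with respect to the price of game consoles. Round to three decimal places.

ΔQ_A = 3176 − 1448 = 1728; ΔP_B = 18.73 − 21.7 = -2.97.
Midpoints: Q̄_A = 2312.0, P̄_B = 20.21.
ε = (ΔQ_A/Q̄_A)/(ΔP_B/P̄_B) = (1728/2312.0)/(-2.97/20.21) ≈ -5.087.

-5.087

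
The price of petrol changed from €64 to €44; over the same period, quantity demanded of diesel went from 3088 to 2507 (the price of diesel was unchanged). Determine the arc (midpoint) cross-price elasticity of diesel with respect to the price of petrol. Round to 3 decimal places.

ΔQ_A = 2507 − 3088 = -581; ΔP_B = 44 − 64 = -20.
Midpoints: Q̄_A = 2797.5, P̄_B = 54.00.
ε = (ΔQ_A/Q̄_A)/(ΔP_B/P̄_B) = (-581/2797.5)/(-20/54.00) ≈ 0.561.

0.561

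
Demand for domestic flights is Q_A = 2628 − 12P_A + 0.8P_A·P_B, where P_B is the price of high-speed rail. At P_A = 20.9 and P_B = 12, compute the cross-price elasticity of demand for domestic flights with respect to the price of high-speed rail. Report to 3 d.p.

0.078

At P_A = 20.9 and P_B = 12: Q_A = 2577.84.
∂Q_A/∂P_B = 0.8P_A = 0.8(20.9) = 16.7200.
ε = (∂Q_A/∂P_B)(P_B/Q_A) = 16.7200 × (12/2577.84) ≈ 0.078.
ε > 0: substitutes.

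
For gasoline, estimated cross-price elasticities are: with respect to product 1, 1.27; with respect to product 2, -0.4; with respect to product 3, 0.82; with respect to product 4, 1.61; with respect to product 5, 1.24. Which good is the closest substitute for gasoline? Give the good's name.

product 4

Substitutes have ε > 0. Among the positive values, 1.61 (product 4) is largest.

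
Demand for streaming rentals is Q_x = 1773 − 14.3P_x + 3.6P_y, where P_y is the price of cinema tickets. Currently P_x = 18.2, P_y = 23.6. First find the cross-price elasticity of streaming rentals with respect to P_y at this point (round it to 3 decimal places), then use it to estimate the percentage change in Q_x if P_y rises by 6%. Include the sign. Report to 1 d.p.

At P_x = 18.2, P_y = 23.6: Q_x = 1597.7.
∂Q_x/∂P_y = 3.6.
ε = (∂Q_x/∂P_y)(P_y/Q_x) = 3.6000 × 23.6/1597.7 ≈ 0.053.
%ΔQ_x ≈ ε × %ΔP_y = 0.053 × (6%) = 0.3%.

0.3%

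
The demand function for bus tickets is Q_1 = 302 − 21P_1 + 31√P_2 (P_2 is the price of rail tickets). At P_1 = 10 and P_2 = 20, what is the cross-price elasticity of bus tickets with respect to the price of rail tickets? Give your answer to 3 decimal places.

At P_1 = 10 and P_2 = 20: Q_1 = 230.636.
∂Q_1/∂P_2 = 31/(2√P_2) = 31/(2√20) = 3.4659.
ε = (∂Q_1/∂P_2)(P_2/Q_1) = 3.4659 × (20/230.636) ≈ 0.301.

0.301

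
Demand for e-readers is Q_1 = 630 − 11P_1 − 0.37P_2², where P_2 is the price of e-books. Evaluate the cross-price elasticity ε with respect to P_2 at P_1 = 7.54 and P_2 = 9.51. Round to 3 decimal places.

-0.130

At P_1 = 7.54 and P_2 = 9.51: Q_1 = 513.597.
∂Q_1/∂P_2 = -0.74P_2 = -0.74(9.51) = -7.0374.
ε = (∂Q_1/∂P_2)(P_2/Q_1) = -7.0374 × (9.51/513.597) ≈ -0.130.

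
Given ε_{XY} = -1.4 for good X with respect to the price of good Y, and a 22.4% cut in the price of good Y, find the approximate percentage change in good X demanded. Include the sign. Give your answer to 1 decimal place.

%ΔQ ≈ ε × %ΔP of good Y = -1.4 × (-22.4%) = 31.4%.

31.4%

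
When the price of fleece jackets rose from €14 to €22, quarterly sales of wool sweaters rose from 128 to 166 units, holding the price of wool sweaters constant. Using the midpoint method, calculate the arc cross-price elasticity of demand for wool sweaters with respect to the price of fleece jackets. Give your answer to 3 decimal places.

0.582

ΔQ_A = 166 − 128 = 38; ΔP_B = 22 − 14 = 8.
Midpoints: Q̄_A = 147.0, P̄_B = 18.00.
ε = (ΔQ_A/Q̄_A)/(ΔP_B/P̄_B) = (38/147.0)/(8/18.00) ≈ 0.582.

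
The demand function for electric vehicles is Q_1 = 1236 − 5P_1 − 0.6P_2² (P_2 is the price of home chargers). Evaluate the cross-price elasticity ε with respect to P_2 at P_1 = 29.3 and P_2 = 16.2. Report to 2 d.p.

At P_1 = 29.3 and P_2 = 16.2: Q_1 = 932.036.
∂Q_1/∂P_2 = -1.2P_2 = -1.2(16.2) = -19.4400.
ε = (∂Q_1/∂P_2)(P_2/Q_1) = -19.4400 × (16.2/932.036) ≈ -0.34.
ε < 0: complements.

-0.34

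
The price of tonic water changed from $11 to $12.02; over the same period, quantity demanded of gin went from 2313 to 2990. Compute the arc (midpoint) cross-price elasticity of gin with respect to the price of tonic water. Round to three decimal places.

ΔQ_A = 2990 − 2313 = 677; ΔP_B = 12.02 − 11 = 1.02.
Midpoints: Q̄_A = 2651.5, P̄_B = 11.51.
ε = (ΔQ_A/Q̄_A)/(ΔP_B/P̄_B) = (677/2651.5)/(1.02/11.51) ≈ 2.881.

2.881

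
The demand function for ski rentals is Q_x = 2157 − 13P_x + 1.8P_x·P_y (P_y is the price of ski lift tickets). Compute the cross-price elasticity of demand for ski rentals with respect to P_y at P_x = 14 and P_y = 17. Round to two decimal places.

At P_x = 14 and P_y = 17: Q_x = 2403.4.
∂Q_x/∂P_y = 1.8P_x = 1.8(14) = 25.2000.
ε = (∂Q_x/∂P_y)(P_y/Q_x) = 25.2000 × (17/2403.4) ≈ 0.18.

0.18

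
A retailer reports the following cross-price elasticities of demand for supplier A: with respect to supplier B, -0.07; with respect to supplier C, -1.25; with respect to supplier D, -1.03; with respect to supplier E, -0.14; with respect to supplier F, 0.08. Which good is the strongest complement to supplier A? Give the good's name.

supplier C

Complements have ε < 0. The most negative value is -1.25 (supplier C).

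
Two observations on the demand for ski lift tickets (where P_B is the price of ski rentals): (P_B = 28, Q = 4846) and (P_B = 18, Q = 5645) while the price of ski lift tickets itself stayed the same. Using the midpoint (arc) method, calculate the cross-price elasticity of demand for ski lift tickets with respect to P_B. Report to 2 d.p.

-0.35

ΔQ_A = 5645 − 4846 = 799; ΔP_B = 18 − 28 = -10.
Midpoints: Q̄_A = 5245.5, P̄_B = 23.00.
ε = (ΔQ_A/Q̄_A)/(ΔP_B/P̄_B) = (799/5245.5)/(-10/23.00) ≈ -0.35.
ε < 0: ski lift tickets and ski rentals are complements.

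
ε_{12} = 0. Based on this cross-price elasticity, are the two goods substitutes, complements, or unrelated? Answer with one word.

unrelated

ε = 0: demand for good 1 does not respond to good 2's price; the goods are unrelated.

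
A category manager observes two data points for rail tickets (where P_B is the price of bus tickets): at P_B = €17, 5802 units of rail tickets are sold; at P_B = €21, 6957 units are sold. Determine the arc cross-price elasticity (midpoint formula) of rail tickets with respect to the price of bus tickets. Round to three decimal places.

0.860

ΔQ_A = 6957 − 5802 = 1155; ΔP_B = 21 − 17 = 4.
Midpoints: Q̄_A = 6379.5, P̄_B = 19.00.
ε = (ΔQ_A/Q̄_A)/(ΔP_B/P̄_B) = (1155/6379.5)/(4/19.00) ≈ 0.860.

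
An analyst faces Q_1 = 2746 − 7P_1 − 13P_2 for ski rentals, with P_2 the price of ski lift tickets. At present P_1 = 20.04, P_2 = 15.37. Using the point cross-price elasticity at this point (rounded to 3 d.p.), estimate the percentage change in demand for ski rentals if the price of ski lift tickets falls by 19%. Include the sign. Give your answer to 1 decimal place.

At P_1 = 20.04, P_2 = 15.37: Q_1 = 2405.91.
∂Q_1/∂P_2 = -13.
ε = (∂Q_1/∂P_2)(P_2/Q_1) = -13.0000 × 15.37/2405.91 ≈ -0.083.
%ΔQ_1 ≈ ε × %ΔP_2 = -0.083 × (-19%) = 1.6%.

1.6%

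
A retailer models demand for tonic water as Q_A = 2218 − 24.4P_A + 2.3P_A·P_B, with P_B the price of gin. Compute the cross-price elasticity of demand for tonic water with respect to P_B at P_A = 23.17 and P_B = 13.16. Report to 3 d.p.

0.298

At P_A = 23.17 and P_B = 13.16: Q_A = 2353.962.
∂Q_A/∂P_B = 2.3P_A = 2.3(23.17) = 53.2910.
ε = (∂Q_A/∂P_B)(P_B/Q_A) = 53.2910 × (13.16/2353.962) ≈ 0.298.
ε > 0: substitutes.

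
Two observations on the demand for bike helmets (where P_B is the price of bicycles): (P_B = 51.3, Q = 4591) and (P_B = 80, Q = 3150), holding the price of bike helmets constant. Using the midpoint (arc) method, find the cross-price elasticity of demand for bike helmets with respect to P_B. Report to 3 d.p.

ΔQ_A = 3150 − 4591 = -1441; ΔP_B = 80 − 51.3 = 28.7.
Midpoints: Q̄_A = 3870.5, P̄_B = 65.65.
ε = (ΔQ_A/Q̄_A)/(ΔP_B/P̄_B) = (-1441/3870.5)/(28.7/65.65) ≈ -0.852.
ε < 0: bike helmets and bicycles are complements.

-0.852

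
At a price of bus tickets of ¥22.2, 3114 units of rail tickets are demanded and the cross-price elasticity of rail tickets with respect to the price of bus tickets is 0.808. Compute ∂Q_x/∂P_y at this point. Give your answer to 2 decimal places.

113.34

ε = (∂Q_x/∂P_y)·(P_y/Q_x) ⇒ ∂Q_x/∂P_y = ε·Q_x/P_y = 0.808 × 3114/22.2 ≈ 113.34.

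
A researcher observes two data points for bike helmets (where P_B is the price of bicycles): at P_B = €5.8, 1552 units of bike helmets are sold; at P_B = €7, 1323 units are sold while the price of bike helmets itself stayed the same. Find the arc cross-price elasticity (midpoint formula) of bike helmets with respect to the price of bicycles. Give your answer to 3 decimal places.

ΔQ_A = 1323 − 1552 = -229; ΔP_B = 7 − 5.8 = 1.2.
Midpoints: Q̄_A = 1437.5, P̄_B = 6.40.
ε = (ΔQ_A/Q̄_A)/(ΔP_B/P̄_B) = (-229/1437.5)/(1.2/6.40) ≈ -0.850.
ε < 0: bike helmets and bicycles are complements.

-0.850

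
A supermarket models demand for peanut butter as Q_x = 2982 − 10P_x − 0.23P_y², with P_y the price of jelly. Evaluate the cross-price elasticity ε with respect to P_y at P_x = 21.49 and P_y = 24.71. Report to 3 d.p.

-0.107

At P_x = 21.49 and P_y = 24.71: Q_x = 2626.666.
∂Q_x/∂P_y = -0.46P_y = -0.46(24.71) = -11.3666.
ε = (∂Q_x/∂P_y)(P_y/Q_x) = -11.3666 × (24.71/2626.666) ≈ -0.107.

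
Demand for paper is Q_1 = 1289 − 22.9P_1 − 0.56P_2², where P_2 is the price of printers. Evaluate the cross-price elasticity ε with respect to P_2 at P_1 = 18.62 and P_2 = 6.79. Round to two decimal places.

-0.06

At P_1 = 18.62 and P_2 = 6.79: Q_1 = 836.784.
∂Q_1/∂P_2 = -1.12P_2 = -1.12(6.79) = -7.6048.
ε = (∂Q_1/∂P_2)(P_2/Q_1) = -7.6048 × (6.79/836.784) ≈ -0.06.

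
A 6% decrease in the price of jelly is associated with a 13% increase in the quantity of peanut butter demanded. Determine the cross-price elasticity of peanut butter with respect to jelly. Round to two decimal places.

ε = (%ΔQ of peanut butter) / (%ΔP of jelly) = (13%) / (-6%) ≈ -2.17.
Negative cross-price elasticity: complements.

-2.17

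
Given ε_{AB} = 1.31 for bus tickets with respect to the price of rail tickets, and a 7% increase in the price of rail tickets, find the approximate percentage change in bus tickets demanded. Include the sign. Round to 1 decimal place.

%ΔQ ≈ ε × %ΔP of rail tickets = 1.31 × (7%) = 9.2%.

9.2%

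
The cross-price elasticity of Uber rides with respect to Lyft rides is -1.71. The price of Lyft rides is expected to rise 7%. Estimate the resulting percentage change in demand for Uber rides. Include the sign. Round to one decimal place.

%ΔQ ≈ ε × %ΔP of Lyft rides = -1.71 × (7%) = -12.0%.
Demand for Uber rides falls by about 12.0%.

-12.0%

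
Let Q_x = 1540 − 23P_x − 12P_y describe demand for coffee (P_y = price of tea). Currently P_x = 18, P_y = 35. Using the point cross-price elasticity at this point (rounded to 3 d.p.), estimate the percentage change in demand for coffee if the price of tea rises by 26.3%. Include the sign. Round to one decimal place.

At P_x = 18, P_y = 35: Q_x = 706.
∂Q_x/∂P_y = -12.
ε = (∂Q_x/∂P_y)(P_y/Q_x) = -12.0000 × 35/706 ≈ -0.595.
%ΔQ_x ≈ ε × %ΔP_y = -0.595 × (26.3%) = -15.6%.

-15.6%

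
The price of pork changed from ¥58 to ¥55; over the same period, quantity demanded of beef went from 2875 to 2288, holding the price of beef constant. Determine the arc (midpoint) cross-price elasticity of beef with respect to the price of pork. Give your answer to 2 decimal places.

ΔQ_A = 2288 − 2875 = -587; ΔP_B = 55 − 58 = -3.
Midpoints: Q̄_A = 2581.5, P̄_B = 56.50.
ε = (ΔQ_A/Q̄_A)/(ΔP_B/P̄_B) = (-587/2581.5)/(-3/56.50) ≈ 4.28.
ε > 0: beef and pork are substitutes.

4.28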